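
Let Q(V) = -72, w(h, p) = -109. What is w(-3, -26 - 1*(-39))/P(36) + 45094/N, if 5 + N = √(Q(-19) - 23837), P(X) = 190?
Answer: -22724053/2273730 - 22547*I*√23909/11967 ≈ -9.9942 - 291.33*I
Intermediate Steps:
N = -5 + I*√23909 (N = -5 + √(-72 - 23837) = -5 + √(-23909) = -5 + I*√23909 ≈ -5.0 + 154.63*I)
w(-3, -26 - 1*(-39))/P(36) + 45094/N = -109/190 + 45094/(-5 + I*√23909)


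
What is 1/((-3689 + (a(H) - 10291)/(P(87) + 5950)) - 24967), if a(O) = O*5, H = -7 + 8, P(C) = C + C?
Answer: -3062/87749815 ≈ -3.4895e-5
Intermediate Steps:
P(C) = 2*C
H = 1
a(O) = 5*O
1/((-3689 + (a(H) - 10291)/(P(87) + 5950)) - 24967) = 1/((-3689 + (5*1 - 10291)/(2*87 + 5950)) - 24967) = 1/((-3689 + (5 - 10291)/(174 + 5950)) - 24967) = 1/((-3689 - 10286/6124) - 24967) = 1/((-3689 - 10286*1/6124) - 24967) = 1/((-3689 - 5143/3062) - 24967) = 1/(-11300861/3062 - 24967) = 1/(-87749815/3062) = -3062/87749815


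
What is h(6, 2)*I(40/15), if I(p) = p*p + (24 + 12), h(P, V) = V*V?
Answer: 1552/9 ≈ 172.44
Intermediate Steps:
h(P, V) = V²
I(p) = 36 + p² (I(p) = p² + 36 = 36 + p²)
h(6, 2)*I(40/15) = 2²*(36 + (40/15)²) = 4*(36 + (40*(1/15))²) = 4*(36 + (8/3)²) = 4*(36 + 64/9) = 4*(388/9) = 1552/9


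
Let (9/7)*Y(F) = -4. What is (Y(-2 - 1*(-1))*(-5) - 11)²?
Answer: 1681/81 ≈ 20.753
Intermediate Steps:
Y(F) = -28/9 (Y(F) = (7/9)*(-4) = -28/9)
(Y(-2 - 1*(-1))*(-5) - 11)² = (-28/9*(-5) - 11)² = (140/9 - 11)² = (41/9)² = 1681/81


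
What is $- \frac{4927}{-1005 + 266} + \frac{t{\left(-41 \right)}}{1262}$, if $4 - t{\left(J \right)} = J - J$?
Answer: $\frac{3110415}{466309} \approx 6.6703$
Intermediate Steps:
$t{\left(J \right)} = 4$ ($t{\left(J \right)} = 4 - \left(J - J\right) = 4 - 0 = 4 + 0 = 4$)
$- \frac{4927}{-1005 + 266} + \frac{t{\left(-41 \right)}}{1262} = - \frac{4927}{-1005 + 266} + \frac{4}{1262} = - \frac{4927}{-739} + 4 \cdot \frac{1}{1262} = \left(-4927\right) \left(- \frac{1}{739}\right) + \frac{2}{631} = \frac{4927}{739} + \frac{2}{631} = \frac{3110415}{466309}$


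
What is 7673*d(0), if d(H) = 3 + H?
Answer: 23019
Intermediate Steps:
7673*d(0) = 7673*(3 + 0) = 7673*3 = 23019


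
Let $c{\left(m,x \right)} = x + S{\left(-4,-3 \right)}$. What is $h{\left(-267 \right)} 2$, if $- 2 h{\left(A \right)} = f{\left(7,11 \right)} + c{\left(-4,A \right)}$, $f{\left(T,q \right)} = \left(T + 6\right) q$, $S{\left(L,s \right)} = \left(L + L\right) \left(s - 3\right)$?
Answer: $76$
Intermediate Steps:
$S{\left(L,s \right)} = 2 L \left(-3 + s\right)$
$c{\left(m,x \right)} = 48 + x$ ($c{\left(m,x \right)} = x + 2 \left(-4\right) \left(-3 - 3\right) = x + 2 \left(-4\right) \left(-6\right) = x + 48 = 48 + x$)
$f{\left(T,q \right)} = q \left(6 + T\right)$ ($f{\left(T,q \right)} = \left(6 + T\right) q = q \left(6 + T\right)$)
$h{\left(A \right)} = - \frac{191}{2} - \frac{A}{2}$ ($h{\left(A \right)} = - \frac{11 \left(6 + 7\right) + \left(48 + A\right)}{2} = - \frac{11 \cdot 13 + \left(48 + A\right)}{2} = - \frac{143 + \left(48 + A\right)}{2} = - \frac{191 + A}{2} = - \frac{191}{2} - \frac{A}{2}$)
$h{\left(-267 \right)} 2 = \left(- \frac{191}{2} - - \frac{267}{2}\right) 2 = \left(- \frac{191}{2} + \frac{267}{2}\right) 2 = 38 \cdot 2 = 76$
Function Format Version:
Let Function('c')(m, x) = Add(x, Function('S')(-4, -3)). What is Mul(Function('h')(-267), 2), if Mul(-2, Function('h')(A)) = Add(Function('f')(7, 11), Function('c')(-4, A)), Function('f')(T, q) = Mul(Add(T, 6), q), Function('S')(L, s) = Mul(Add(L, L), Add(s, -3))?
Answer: 76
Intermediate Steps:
Function('S')(L, s) = Mul(2, L, Add(-3, s)) (Function('S')(L, s) = Mul(Mul(2, L), Add(-3, s)) = Mul(2, L, Add(-3, s)))
Function('c')(m, x) = Add(48, x) (Function('c')(m, x) = Add(x, Mul(2, -4, Add(-3, -3))) = Add(x, Mul(2, -4, -6)) = Add(x, 48) = Add(48, x))
Function('f')(T, q) = Mul(q, Add(6, T)) (Function('f')(T, q) = Mul(Add(6, T), q) = Mul(q, Add(6, T)))
Function('h')(A) = Add(Rational(-191, 2), Mul(Rational(-1, 2), A)) (Function('h')(A) = Mul(Rational(-1, 2), Add(Mul(11, Add(6, 7)), Add(48, A))) = Mul(Rational(-1, 2), Add(Mul(11, 13), Add(48, A))) = Mul(Rational(-1, 2), Add(143, Add(48, A))) = Mul(Rational(-1, 2), Add(191, A)) = Add(Rational(-191, 2), Mul(Rational(-1, 2), A)))
Mul(Function('h')(-267), 2) = Mul(Add(Rational(-191, 2), Mul(Rational(-1, 2), -267)), 2) = Mul(Add(Rational(-191, 2), Rational(267, 2)), 2) = Mul(38, 2) = 76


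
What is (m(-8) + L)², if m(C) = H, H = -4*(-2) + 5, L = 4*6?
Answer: 1369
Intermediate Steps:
L = 24
H = 13 (H = 8 + 5 = 13)
m(C) = 13
(m(-8) + L)² = (13 + 24)² = 37² = 1369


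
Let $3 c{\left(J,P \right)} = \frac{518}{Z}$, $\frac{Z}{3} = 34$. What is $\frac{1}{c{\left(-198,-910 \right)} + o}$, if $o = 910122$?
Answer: $\frac{153}{139248925} \approx 1.0988 \cdot 10^{-6}$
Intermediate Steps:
$Z = 102$ ($Z = 3 \cdot 34 = 102$)
$c{\left(J,P \right)} = \frac{259}{153}$ ($c{\left(J,P \right)} = \frac{518 \cdot \frac{1}{102}}{3} = \frac{1}{3} \cdot \frac{259}{51} = \frac{259}{153}$)
$\frac{1}{c{\left(-198,-910 \right)} + o} = \frac{1}{\frac{259}{153} + 910122} = \frac{1}{\frac{139248925}{153}} = \frac{153}{139248925}$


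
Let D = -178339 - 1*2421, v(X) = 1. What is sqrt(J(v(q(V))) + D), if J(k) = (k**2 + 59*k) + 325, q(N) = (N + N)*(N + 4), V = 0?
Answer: 5*I*sqrt(7215) ≈ 424.71*I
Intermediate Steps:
q(N) = 2*N*(4 + N) (q(N) = (2*N)*(4 + N) = 2*N*(4 + N))
J(k) = 325 + k**2 + 59*k
D = -180760 (D = -178339 - 2421 = -180760)
sqrt(J(v(q(V))) + D) = sqrt((325 + 1**2 + 59*1) - 180760) = sqrt((325 + 1 + 59) - 180760) = sqrt(385 - 180760) = sqrt(-180375) = 5*I*sqrt(7215)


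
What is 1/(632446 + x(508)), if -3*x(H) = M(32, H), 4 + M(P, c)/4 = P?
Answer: 3/1897226 ≈ 1.5813e-6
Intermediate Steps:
M(P, c) = -16 + 4*P
x(H) = -112/3 (x(H) = -(-16 + 4*32)/3 = -(-16 + 128)/3 = -⅓*112 = -112/3)
1/(632446 + x(508)) = 1/(632446 - 112/3) = 1/(1897226/3) = 3/1897226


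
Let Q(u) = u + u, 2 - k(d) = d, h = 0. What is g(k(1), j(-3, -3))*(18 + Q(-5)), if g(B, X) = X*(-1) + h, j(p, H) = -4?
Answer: 32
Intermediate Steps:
k(d) = 2 - d
Q(u) = 2*u
g(B, X) = -X (g(B, X) = X*(-1) + 0 = -X + 0 = -X)
g(k(1), j(-3, -3))*(18 + Q(-5)) = (-1*(-4))*(18 + 2*(-5)) = 4*(18 - 10) = 4*8 = 32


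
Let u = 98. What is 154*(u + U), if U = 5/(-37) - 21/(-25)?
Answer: 14060508/925 ≈ 15201.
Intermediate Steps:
U = 652/925 (U = 5*(-1/37) - 21*(-1/25) = -5/37 + 21/25 = 652/925 ≈ 0.70486)
154*(u + U) = 154*(98 + 652/925) = 154*(91302/925) = 14060508/925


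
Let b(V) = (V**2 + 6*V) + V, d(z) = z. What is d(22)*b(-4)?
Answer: -264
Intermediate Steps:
b(V) = V**2 + 7*V
d(22)*b(-4) = 22*(-4*(7 - 4)) = 22*(-4*3) = 22*(-12) = -264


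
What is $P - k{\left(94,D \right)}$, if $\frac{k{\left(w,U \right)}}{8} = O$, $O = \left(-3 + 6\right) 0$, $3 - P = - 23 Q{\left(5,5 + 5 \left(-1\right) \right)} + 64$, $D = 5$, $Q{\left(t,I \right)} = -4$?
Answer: $-153$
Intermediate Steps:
$P = -153$ ($P = 3 - \left(\left(-23\right) \left(-4\right) + 64\right) = 3 - \left(92 + 64\right) = 3 - 156 = -153$)
$O = 0$ ($O = 3 \cdot 0 = 0$)
$k{\left(w,U \right)} = 0$ ($k{\left(w,U \right)} = 8 \cdot 0 = 0$)
$P - k{\left(94,D \right)} = -153 - 0 = -153 + 0 = -153$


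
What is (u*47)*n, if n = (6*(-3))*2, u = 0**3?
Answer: 0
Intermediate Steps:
u = 0
n = -36 (n = -18*2 = -36)
(u*47)*n = (0*47)*(-36) = 0*(-36) = 0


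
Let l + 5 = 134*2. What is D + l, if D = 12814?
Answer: 13077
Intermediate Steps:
l = 263 (l = -5 + 134*2 = -5 + 268 = 263)
D + l = 12814 + 263 = 13077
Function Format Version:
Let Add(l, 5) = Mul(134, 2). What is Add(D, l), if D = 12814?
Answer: 13077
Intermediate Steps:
l = 263 (l = Add(-5, Mul(134, 2)) = Add(-5, 268) = 263)
Add(D, l) = Add(12814, 263) = 13077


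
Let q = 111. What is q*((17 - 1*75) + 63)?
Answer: 555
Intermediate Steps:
q*((17 - 1*75) + 63) = 111*((17 - 1*75) + 63) = 111*((17 - 75) + 63) = 111*(-58 + 63) = 111*5 = 555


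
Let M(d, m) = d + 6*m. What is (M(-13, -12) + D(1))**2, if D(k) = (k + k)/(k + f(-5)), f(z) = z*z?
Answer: 1218816/169 ≈ 7211.9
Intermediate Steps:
f(z) = z**2
D(k) = 2*k/(25 + k) (D(k) = (k + k)/(k + (-5)**2) = (2*k)/(k + 25) = (2*k)/(25 + k) = 2*k/(25 + k))
(M(-13, -12) + D(1))**2 = ((-13 + 6*(-12)) + 2*1/(25 + 1))**2 = ((-13 - 72) + 2*1/26)**2 = (-85 + 2*1*(1/26))**2 = (-85 + 1/13)**2 = (-1104/13)**2 = 1218816/169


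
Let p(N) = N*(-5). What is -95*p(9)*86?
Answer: 367650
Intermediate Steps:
p(N) = -5*N
-95*p(9)*86 = -(-475)*9*86 = -95*(-45)*86 = 4275*86 = 367650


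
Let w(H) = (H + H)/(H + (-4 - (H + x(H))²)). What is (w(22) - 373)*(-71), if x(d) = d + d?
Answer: 57443189/2169 ≈ 26484.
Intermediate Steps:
x(d) = 2*d
w(H) = 2*H/(-4 + H - 9*H²) (w(H) = (H + H)/(H + (-4 - (H + 2*H)²)) = (2*H)/(H + (-4 - (3*H)²)) = (2*H)/(H + (-4 - 9*H²)) = (2*H)/(-4 + H - 9*H²) = 2*H/(-4 + H - 9*H²))
(w(22) - 373)*(-71) = (-2*22/(4 - 1*22 + 9*22²) - 373)*(-71) = (-2*22/(4 - 22 + 9*484) - 373)*(-71) = (-2*22/(4 - 22 + 4356) - 373)*(-71) = (-2*22/4338 - 373)*(-71) = (-2*22*1/4338 - 373)*(-71) = (-22/2169 - 373)*(-71) = -809059/2169*(-71) = 57443189/2169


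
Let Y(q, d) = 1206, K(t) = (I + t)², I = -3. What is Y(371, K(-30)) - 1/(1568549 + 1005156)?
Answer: 3103888229/2573705 ≈ 1206.0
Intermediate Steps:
K(t) = (-3 + t)²
Y(371, K(-30)) - 1/(1568549 + 1005156) = 1206 - 1/(1568549 + 1005156) = 1206 - 1/2573705 = 3103888229/2573705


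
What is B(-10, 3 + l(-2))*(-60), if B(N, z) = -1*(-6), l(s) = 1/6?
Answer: -360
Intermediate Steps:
l(s) = ⅙
B(N, z) = 6
B(-10, 3 + l(-2))*(-60) = 6*(-60) = -360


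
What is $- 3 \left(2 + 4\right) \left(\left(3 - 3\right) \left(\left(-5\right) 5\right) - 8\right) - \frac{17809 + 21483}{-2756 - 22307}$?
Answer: $\frac{3648364}{25063} \approx 145.57$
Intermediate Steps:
$- 3 \left(2 + 4\right) \left(\left(3 - 3\right) \left(\left(-5\right) 5\right) - 8\right) - \frac{17809 + 21483}{-2756 - 22307} = \left(-3\right) 6 \left(0 \left(-25\right) - 8\right) - \frac{39292}{-25063} = - 18 \left(0 - 8\right) - 39292 \left(- \frac{1}{25063}\right) = \left(-18\right) \left(-8\right) - - \frac{39292}{25063} = 144 + \frac{39292}{25063} = \frac{3648364}{25063}$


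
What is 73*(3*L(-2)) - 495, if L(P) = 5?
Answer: 600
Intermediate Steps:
73*(3*L(-2)) - 495 = 73*(3*5) - 495 = 73*15 - 495 = 1095 - 495 = 600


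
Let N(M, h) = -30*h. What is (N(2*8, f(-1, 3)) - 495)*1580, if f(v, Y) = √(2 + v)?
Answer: -829500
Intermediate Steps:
(N(2*8, f(-1, 3)) - 495)*1580 = (-30*√(2 - 1) - 495)*1580 = (-30*√1 - 495)*1580 = (-30*1 - 495)*1580 = (-30 - 495)*1580 = -525*1580 = -829500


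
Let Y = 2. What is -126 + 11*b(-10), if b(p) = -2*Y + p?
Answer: -280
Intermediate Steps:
b(p) = -4 + p (b(p) = -2*2 + p = -4 + p)
-126 + 11*b(-10) = -126 + 11*(-4 - 10) = -126 + 11*(-14) = -126 - 154 = -280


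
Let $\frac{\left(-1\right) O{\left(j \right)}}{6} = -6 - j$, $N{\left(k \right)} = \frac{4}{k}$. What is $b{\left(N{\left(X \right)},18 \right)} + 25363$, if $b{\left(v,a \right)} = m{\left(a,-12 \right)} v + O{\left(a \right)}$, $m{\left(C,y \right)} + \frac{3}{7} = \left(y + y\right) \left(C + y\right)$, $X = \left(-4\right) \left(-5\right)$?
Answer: $\frac{891734}{35} \approx 25478.0$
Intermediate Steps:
$X = 20$
$m{\left(C,y \right)} = - \frac{3}{7} + 2 y \left(C + y\right)$ ($m{\left(C,y \right)} = - \frac{3}{7} + \left(y + y\right) \left(C + y\right) = - \frac{3}{7} + 2 y \left(C + y\right)$)
$O{\left(j \right)} = 36 + 6 j$ ($O{\left(j \right)} = - 6 \left(-6 - j\right) = 36 + 6 j$)
$b{\left(v,a \right)} = 36 + 6 a + v \left(\frac{2013}{7} - 24 a\right)$ ($b{\left(v,a \right)} = \left(- \frac{3}{7} + 2 \left(-12\right)^{2} + 2 a \left(-12\right)\right) v + \left(36 + 6 a\right) = \left(- \frac{3}{7} + 2 \cdot 144 - 24 a\right) v + \left(36 + 6 a\right) = \left(- \frac{3}{7} + 288 - 24 a\right) v + \left(36 + 6 a\right) = \left(\frac{2013}{7} - 24 a\right) v + \left(36 + 6 a\right) = v \left(\frac{2013}{7} - 24 a\right) + \left(36 + 6 a\right) = 36 + 6 a + v \left(\frac{2013}{7} - 24 a\right)$)
$b{\left(N{\left(X \right)},18 \right)} + 25363 = \left(36 + 6 \cdot 18 + \frac{3 \cdot \frac{4}{20} \left(671 - 1008\right)}{7}\right) + 25363 = \left(36 + 108 + \frac{3 \cdot 4 \cdot \frac{1}{20} \left(671 - 1008\right)}{7}\right) + 25363 = \left(36 + 108 + \frac{3}{7} \cdot \frac{1}{5} \left(-337\right)\right) + 25363 = \left(36 + 108 - \frac{1011}{35}\right) + 25363 = \frac{4029}{35} + 25363 = \frac{891734}{35}$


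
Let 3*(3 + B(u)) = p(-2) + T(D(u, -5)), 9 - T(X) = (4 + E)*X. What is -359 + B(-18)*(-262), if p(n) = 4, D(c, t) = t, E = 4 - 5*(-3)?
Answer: -32255/3 ≈ -10752.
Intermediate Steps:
E = 19 (E = 4 + 15 = 19)
T(X) = 9 - 23*X (T(X) = 9 - (4 + 19)*X = 9 - 23*X)
B(u) = 119/3 (B(u) = -3 + (4 + (9 - 23*(-5)))/3 = -3 + (4 + (9 + 115))/3 = -3 + (4 + 124)/3 = -3 + (⅓)*128 = -3 + 128/3 = 119/3)
-359 + B(-18)*(-262) = -359 + (119/3)*(-262) = -359 - 31178/3 = -32255/3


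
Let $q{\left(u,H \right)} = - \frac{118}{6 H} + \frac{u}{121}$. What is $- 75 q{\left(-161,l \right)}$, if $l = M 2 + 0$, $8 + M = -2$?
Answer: $\frac{12605}{484} \approx 26.043$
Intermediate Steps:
$M = -10$ ($M = -8 - 2 = -10$)
$l = -20$ ($l = \left(-10\right) 2 + 0 = -20 + 0 = -20$)
$q{\left(u,H \right)} = - \frac{59}{3 H} + \frac{u}{121}$ ($q{\left(u,H \right)} = - 118 \frac{1}{6 H} + u \frac{1}{121} = - \frac{59}{3 H} + \frac{u}{121}$)
$- 75 q{\left(-161,l \right)} = - 75 \left(- \frac{59}{3 \left(-20\right)} + \frac{1}{121} \left(-161\right)\right) = - 75 \left(\left(- \frac{59}{3}\right) \left(- \frac{1}{20}\right) - \frac{161}{121}\right) = - 75 \left(\frac{59}{60} - \frac{161}{121}\right) = \left(-75\right) \left(- \frac{2521}{7260}\right) = \frac{12605}{484}$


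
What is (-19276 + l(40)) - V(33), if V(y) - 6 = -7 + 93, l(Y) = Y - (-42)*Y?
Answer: -17648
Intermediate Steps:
l(Y) = 43*Y (l(Y) = Y + 42*Y = 43*Y)
V(y) = 92 (V(y) = 6 + (-7 + 93) = 6 + 86 = 92)
(-19276 + l(40)) - V(33) = (-19276 + 43*40) - 1*92 = (-19276 + 1720) - 92 = -17556 - 92 = -17648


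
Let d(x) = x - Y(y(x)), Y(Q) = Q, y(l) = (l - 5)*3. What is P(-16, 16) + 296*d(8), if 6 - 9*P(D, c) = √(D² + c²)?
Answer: -886/3 - 16*√2/9 ≈ -297.85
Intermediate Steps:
P(D, c) = ⅔ - √(D² + c²)/9
y(l) = -15 + 3*l (y(l) = (-5 + l)*3 = -15 + 3*l)
d(x) = 15 - 2*x (d(x) = x - (-15 + 3*x) = x + (15 - 3*x) = 15 - 2*x)
P(-16, 16) + 296*d(8) = (⅔ - √((-16)² + 16²)/9) + 296*(15 - 2*8) = (⅔ - √(256 + 256)/9) + 296*(15 - 16) = (⅔ - 16*√2/9) + 296*(-1) = (⅔ - 16*√2/9) - 296 = -886/3 - 16*√2/9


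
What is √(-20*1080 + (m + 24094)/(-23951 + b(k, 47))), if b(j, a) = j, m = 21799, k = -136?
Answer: I*√12533070515091/24087 ≈ 146.98*I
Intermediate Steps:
√(-20*1080 + (m + 24094)/(-23951 + b(k, 47))) = √(-20*1080 + (21799 + 24094)/(-23951 - 136)) = √(-21600 + 45893/(-24087)) = √(-21600 + 45893*(-1/24087)) = √(-21600 - 45893/24087) = √(-520325093/24087) = I*√12533070515091/24087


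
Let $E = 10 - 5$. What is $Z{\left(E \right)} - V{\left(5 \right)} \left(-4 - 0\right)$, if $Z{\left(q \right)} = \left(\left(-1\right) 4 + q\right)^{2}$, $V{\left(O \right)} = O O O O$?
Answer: $2501$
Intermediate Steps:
$V{\left(O \right)} = O^{4}$ ($V{\left(O \right)} = O^{2} O O = O^{3} O = O^{4}$)
$E = 5$ ($E = 10 - 5 = 5$)
$Z{\left(q \right)} = \left(-4 + q\right)^{2}$
$Z{\left(E \right)} - V{\left(5 \right)} \left(-4 - 0\right) = \left(-4 + 5\right)^{2} - 5^{4} \left(-4 - 0\right) = 1^{2} - 625 \left(-4 + 0\right) = 1 - 625 \left(-4\right) = 1 - -2500 = 1 + 2500 = 2501$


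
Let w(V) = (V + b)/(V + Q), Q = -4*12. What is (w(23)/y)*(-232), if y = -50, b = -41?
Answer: 2088/625 ≈ 3.3408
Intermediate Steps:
Q = -48
w(V) = (-41 + V)/(-48 + V) (w(V) = (V - 41)/(V - 48) = (-41 + V)/(-48 + V))
(w(23)/y)*(-232) = (((-41 + 23)/(-48 + 23))/(-50))*(-232) = ((-18/(-25))*(-1/50))*(-232) = (-1/25*(-18)*(-1/50))*(-232) = ((18/25)*(-1/50))*(-232) = -9/625*(-232) = 2088/625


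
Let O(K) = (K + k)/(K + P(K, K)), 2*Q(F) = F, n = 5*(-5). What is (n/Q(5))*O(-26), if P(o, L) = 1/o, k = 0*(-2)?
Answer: -6760/677 ≈ -9.9852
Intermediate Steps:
k = 0
n = -25
Q(F) = F/2
O(K) = K/(K + 1/K) (O(K) = (K + 0)/(K + 1/K) = K/(K + 1/K))
(n/Q(5))*O(-26) = (-25/((½)*5))*((-26)²/(1 + (-26)²)) = (-25/5/2)*(676/(1 + 676)) = (-25*⅖)*(676/677) = -6760/677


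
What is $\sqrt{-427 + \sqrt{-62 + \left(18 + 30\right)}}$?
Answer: $\sqrt{-427 + i \sqrt{14}} \approx 0.09053 + 20.664 i$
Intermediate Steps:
$\sqrt{-427 + \sqrt{-62 + \left(18 + 30\right)}} = \sqrt{-427 + \sqrt{-62 + 48}} = \sqrt{-427 + \sqrt{-14}} = \sqrt{-427 + i \sqrt{14}}$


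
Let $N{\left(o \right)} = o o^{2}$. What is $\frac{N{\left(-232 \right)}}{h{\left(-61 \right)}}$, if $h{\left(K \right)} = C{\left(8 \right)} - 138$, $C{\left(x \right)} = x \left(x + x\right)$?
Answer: $\frac{6243584}{5} \approx 1.2487 \cdot 10^{6}$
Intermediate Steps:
$N{\left(o \right)} = o^{3}$
$C{\left(x \right)} = 2 x^{2}$ ($C{\left(x \right)} = x 2 x = 2 x^{2}$)
$h{\left(K \right)} = -10$ ($h{\left(K \right)} = 2 \cdot 8^{2} - 138 = 2 \cdot 64 - 138 = 128 - 138 = -10$)
$\frac{N{\left(-232 \right)}}{h{\left(-61 \right)}} = \frac{\left(-232\right)^{3}}{-10} = \left(-12487168\right) \left(- \frac{1}{10}\right) = \frac{6243584}{5}$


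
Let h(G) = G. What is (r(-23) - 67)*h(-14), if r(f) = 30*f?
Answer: 10598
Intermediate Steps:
(r(-23) - 67)*h(-14) = (30*(-23) - 67)*(-14) = (-690 - 67)*(-14) = -757*(-14) = 10598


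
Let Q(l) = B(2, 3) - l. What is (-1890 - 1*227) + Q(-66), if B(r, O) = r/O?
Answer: -6151/3 ≈ -2050.3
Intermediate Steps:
Q(l) = 2/3 - l
(-1890 - 1*227) + Q(-66) = (-1890 - 1*227) + (2/3 - 1*(-66)) = (-1890 - 227) + (2/3 + 66) = -2117 + 200/3 = -6151/3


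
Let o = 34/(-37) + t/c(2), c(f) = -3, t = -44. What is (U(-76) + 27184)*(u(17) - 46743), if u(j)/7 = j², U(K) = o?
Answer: -135007444000/111 ≈ -1.2163e+9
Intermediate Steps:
o = 1526/111 (o = 34/(-37) - 44/(-3) = 34*(-1/37) - 44*(-⅓) = -34/37 + 44/3 = 1526/111 ≈ 13.748)
U(K) = 1526/111
u(j) = 7*j²
(U(-76) + 27184)*(u(17) - 46743) = (1526/111 + 27184)*(7*17² - 46743) = 3018950*(7*289 - 46743)/111 = 3018950*(2023 - 46743)/111 = (3018950/111)*(-44720) = -135007444000/111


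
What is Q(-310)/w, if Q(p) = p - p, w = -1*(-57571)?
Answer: 0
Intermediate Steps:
w = 57571
Q(p) = 0
Q(-310)/w = 0/57571 = 0*(1/57571) = 0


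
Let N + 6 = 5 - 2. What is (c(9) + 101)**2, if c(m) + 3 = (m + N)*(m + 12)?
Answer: 50176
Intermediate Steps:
N = -3 (N = -6 + (5 - 2) = -6 + 3 = -3)
c(m) = -3 + (-3 + m)*(12 + m) (c(m) = -3 + (m - 3)*(m + 12) = -3 + (-3 + m)*(12 + m))
(c(9) + 101)**2 = ((-39 + 9**2 + 9*9) + 101)**2 = ((-39 + 81 + 81) + 101)**2 = (123 + 101)**2 = 224**2 = 50176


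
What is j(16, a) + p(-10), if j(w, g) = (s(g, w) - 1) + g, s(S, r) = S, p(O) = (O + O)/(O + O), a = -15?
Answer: -30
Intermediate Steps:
p(O) = 1 (p(O) = (2*O)/((2*O)) = (2*O)*(1/(2*O)) = 1)
j(w, g) = -1 + 2*g (j(w, g) = (g - 1) + g = (-1 + g) + g = -1 + 2*g)
j(16, a) + p(-10) = (-1 + 2*(-15)) + 1 = (-1 - 30) + 1 = -31 + 1 = -30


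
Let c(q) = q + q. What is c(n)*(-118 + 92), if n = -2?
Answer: 104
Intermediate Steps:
c(q) = 2*q
c(n)*(-118 + 92) = (2*(-2))*(-118 + 92) = -4*(-26) = 104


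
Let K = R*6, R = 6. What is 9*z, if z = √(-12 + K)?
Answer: 18*√6 ≈ 44.091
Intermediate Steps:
K = 36 (K = 6*6 = 36)
z = 2*√6 (z = √(-12 + 36) = √24 = 2*√6 ≈ 4.8990)
9*z = 9*(2*√6) = 18*√6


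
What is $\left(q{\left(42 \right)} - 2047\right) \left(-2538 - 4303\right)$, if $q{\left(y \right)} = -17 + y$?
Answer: $13832502$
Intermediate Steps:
$\left(q{\left(42 \right)} - 2047\right) \left(-2538 - 4303\right) = \left(\left(-17 + 42\right) - 2047\right) \left(-2538 - 4303\right) = \left(25 - 2047\right) \left(-6841\right) = \left(-2022\right) \left(-6841\right) = 13832502$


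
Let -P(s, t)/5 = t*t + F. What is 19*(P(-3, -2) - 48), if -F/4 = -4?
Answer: -2812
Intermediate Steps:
F = 16 (F = -4*(-4) = 16)
P(s, t) = -80 - 5*t² (P(s, t) = -5*(t*t + 16) = -5*(t² + 16) = -5*(16 + t²) = -80 - 5*t²)
19*(P(-3, -2) - 48) = 19*((-80 - 5*(-2)²) - 48) = 19*((-80 - 5*4) - 48) = 19*((-80 - 20) - 48) = 19*(-100 - 48) = 19*(-148) = -2812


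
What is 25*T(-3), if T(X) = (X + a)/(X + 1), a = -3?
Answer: 75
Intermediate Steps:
T(X) = (-3 + X)/(1 + X) (T(X) = (X - 3)/(X + 1) = (-3 + X)/(1 + X))
25*T(-3) = 25*((-3 - 3)/(1 - 3)) = 25*(-6/(-2)) = 25*(-½*(-6)) = 25*3 = 75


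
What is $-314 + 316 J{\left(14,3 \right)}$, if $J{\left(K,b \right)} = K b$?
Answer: $12958$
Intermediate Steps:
$-314 + 316 J{\left(14,3 \right)} = -314 + 316 \cdot 14 \cdot 3 = -314 + 316 \cdot 42 = -314 + 13272 = 12958$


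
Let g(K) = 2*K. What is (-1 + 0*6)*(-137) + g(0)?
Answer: 137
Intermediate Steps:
(-1 + 0*6)*(-137) + g(0) = (-1 + 0*6)*(-137) + 2*0 = (-1 + 0)*(-137) + 0 = -1*(-137) + 0 = 137 + 0 = 137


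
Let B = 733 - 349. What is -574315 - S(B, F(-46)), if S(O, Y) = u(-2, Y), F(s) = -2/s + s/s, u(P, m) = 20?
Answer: -574335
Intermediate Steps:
B = 384
F(s) = 1 - 2/s (F(s) = -2/s + 1 = 1 - 2/s)
S(O, Y) = 20
-574315 - S(B, F(-46)) = -574315 - 1*20 = -574315 - 20 = -574335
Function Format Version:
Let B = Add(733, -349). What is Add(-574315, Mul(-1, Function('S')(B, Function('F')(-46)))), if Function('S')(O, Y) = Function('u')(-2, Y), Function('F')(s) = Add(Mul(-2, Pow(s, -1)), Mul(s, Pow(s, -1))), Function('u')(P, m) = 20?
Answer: -574335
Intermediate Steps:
B = 384
Function('F')(s) = Add(1, Mul(-2, Pow(s, -1))) (Function('F')(s) = Add(Mul(-2, Pow(s, -1)), 1) = Add(1, Mul(-2, Pow(s, -1))))
Function('S')(O, Y) = 20
Add(-574315, Mul(-1, Function('S')(B, Function('F')(-46)))) = Add(-574315, Mul(-1, 20)) = Add(-574315, -20) = -574335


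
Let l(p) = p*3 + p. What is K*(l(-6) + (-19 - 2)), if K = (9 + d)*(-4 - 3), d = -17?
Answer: -2520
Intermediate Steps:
l(p) = 4*p (l(p) = 3*p + p = 4*p)
K = 56 (K = (9 - 17)*(-4 - 3) = -8*(-7) = 56)
K*(l(-6) + (-19 - 2)) = 56*(4*(-6) + (-19 - 2)) = 56*(-24 - 21) = 56*(-45) = -2520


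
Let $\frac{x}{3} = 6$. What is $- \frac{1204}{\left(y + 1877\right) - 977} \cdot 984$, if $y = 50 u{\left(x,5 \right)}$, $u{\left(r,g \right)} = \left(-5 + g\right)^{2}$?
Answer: $- \frac{98728}{75} \approx -1316.4$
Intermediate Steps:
$x = 18$ ($x = 3 \cdot 6 = 18$)
$y = 0$ ($y = 50 \left(-5 + 5\right)^{2} = 50 \cdot 0^{2} = 50 \cdot 0 = 0$)
$- \frac{1204}{\left(y + 1877\right) - 977} \cdot 984 = - \frac{1204}{\left(0 + 1877\right) - 977} \cdot 984 = - \frac{1204}{1877 - 977} \cdot 984 = - \frac{1204}{900} \cdot 984 = \left(-1204\right) \frac{1}{900} \cdot 984 = \left(- \frac{301}{225}\right) 984 = - \frac{98728}{75}$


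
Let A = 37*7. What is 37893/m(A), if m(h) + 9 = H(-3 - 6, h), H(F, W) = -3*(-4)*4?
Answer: 12631/13 ≈ 971.62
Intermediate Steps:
H(F, W) = 48 (H(F, W) = 12*4 = 48)
A = 259
m(h) = 39 (m(h) = -9 + 48 = 39)
37893/m(A) = 37893/39 = 37893*(1/39) = 12631/13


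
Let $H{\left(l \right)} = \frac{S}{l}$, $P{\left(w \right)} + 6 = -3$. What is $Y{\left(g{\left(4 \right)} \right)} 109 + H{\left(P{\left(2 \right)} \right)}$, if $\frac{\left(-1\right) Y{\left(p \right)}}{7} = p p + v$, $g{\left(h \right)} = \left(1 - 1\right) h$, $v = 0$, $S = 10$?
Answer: $- \frac{10}{9} \approx -1.1111$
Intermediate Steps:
$P{\left(w \right)} = -9$ ($P{\left(w \right)} = -6 - 3 = -9$)
$H{\left(l \right)} = \frac{10}{l}$
$g{\left(h \right)} = 0$ ($g{\left(h \right)} = 0 h = 0$)
$Y{\left(p \right)} = - 7 p^{2}$ ($Y{\left(p \right)} = - 7 \left(p p + 0\right) = - 7 \left(p^{2} + 0\right) = - 7 p^{2}$)
$Y{\left(g{\left(4 \right)} \right)} 109 + H{\left(P{\left(2 \right)} \right)} = - 7 \cdot 0^{2} \cdot 109 + \frac{10}{-9} = \left(-7\right) 0 \cdot 109 + 10 \left(- \frac{1}{9}\right) = 0 \cdot 109 - \frac{10}{9} = 0 - \frac{10}{9} = - \frac{10}{9}$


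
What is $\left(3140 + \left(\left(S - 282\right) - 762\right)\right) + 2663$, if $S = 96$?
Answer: $4855$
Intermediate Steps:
$\left(3140 + \left(\left(S - 282\right) - 762\right)\right) + 2663 = \left(3140 + \left(\left(96 - 282\right) - 762\right)\right) + 2663 = \left(3140 - 948\right) + 2663 = 2192 + 2663 = 4855$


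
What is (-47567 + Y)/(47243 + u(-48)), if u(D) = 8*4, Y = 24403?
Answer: -23164/47275 ≈ -0.48998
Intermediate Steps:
u(D) = 32
(-47567 + Y)/(47243 + u(-48)) = (-47567 + 24403)/(47243 + 32) = -23164/47275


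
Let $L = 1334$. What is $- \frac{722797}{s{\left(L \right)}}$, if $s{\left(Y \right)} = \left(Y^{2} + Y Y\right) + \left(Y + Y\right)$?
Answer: $- \frac{722797}{3561780} \approx -0.20293$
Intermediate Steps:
$s{\left(Y \right)} = 2 Y + 2 Y^{2}$ ($s{\left(Y \right)} = \left(Y^{2} + Y^{2}\right) + 2 Y = 2 Y^{2} + 2 Y = 2 Y + 2 Y^{2}$)
$- \frac{722797}{s{\left(L \right)}} = - \frac{722797}{2 \cdot 1334 \left(1 + 1334\right)} = - \frac{722797}{2 \cdot 1334 \cdot 1335} = - \frac{722797}{3561780}$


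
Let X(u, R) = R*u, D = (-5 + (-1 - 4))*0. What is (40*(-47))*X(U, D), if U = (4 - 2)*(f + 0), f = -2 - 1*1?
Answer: 0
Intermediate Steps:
f = -3 (f = -2 - 1 = -3)
D = 0 (D = (-5 - 5)*0 = -10*0 = 0)
U = -6 (U = (4 - 2)*(-3 + 0) = 2*(-3) = -6)
(40*(-47))*X(U, D) = (40*(-47))*(0*(-6)) = -1880*0 = 0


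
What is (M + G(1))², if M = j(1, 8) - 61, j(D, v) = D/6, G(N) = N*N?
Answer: 128881/36 ≈ 3580.0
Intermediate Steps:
G(N) = N²
j(D, v) = D/6 (j(D, v) = D*(⅙) = D/6)
M = -365/6 (M = (⅙)*1 - 61 = ⅙ - 61 = -365/6 ≈ -60.833)
(M + G(1))² = (-365/6 + 1²)² = (-365/6 + 1)² = (-359/6)² = 128881/36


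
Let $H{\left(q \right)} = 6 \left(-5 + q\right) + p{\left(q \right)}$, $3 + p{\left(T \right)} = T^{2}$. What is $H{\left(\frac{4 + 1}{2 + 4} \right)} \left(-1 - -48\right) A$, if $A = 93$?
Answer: $- \frac{1432231}{12} \approx -1.1935 \cdot 10^{5}$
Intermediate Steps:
$p{\left(T \right)} = -3 + T^{2}$
$H{\left(q \right)} = -33 + q^{2} + 6 q$ ($H{\left(q \right)} = 6 \left(-5 + q\right) + \left(-3 + q^{2}\right) = \left(-30 + 6 q\right) + \left(-3 + q^{2}\right) = -33 + q^{2} + 6 q$)
$H{\left(\frac{4 + 1}{2 + 4} \right)} \left(-1 - -48\right) A = \left(-33 + \left(\frac{4 + 1}{2 + 4}\right)^{2} + 6 \frac{4 + 1}{2 + 4}\right) \left(-1 - -48\right) 93 = \left(-33 + \left(\frac{5}{6}\right)^{2} + 6 \cdot \frac{5}{6}\right) \left(-1 + 48\right) 93 = \left(-33 + \left(5 \cdot \frac{1}{6}\right)^{2} + 6 \cdot 5 \cdot \frac{1}{6}\right) 47 \cdot 93 = \left(-33 + \left(\frac{5}{6}\right)^{2} + 6 \cdot \frac{5}{6}\right) 47 \cdot 93 = \left(-33 + \frac{25}{36} + 5\right) 47 \cdot 93 = \left(- \frac{983}{36}\right) 47 \cdot 93 = \left(- \frac{46201}{36}\right) 93 = - \frac{1432231}{12}$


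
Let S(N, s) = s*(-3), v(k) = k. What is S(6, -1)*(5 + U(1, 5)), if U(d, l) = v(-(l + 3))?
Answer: -9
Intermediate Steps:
S(N, s) = -3*s
U(d, l) = -3 - l (U(d, l) = -(l + 3) = -(3 + l) = -3 - l)
S(6, -1)*(5 + U(1, 5)) = (-3*(-1))*(5 + (-3 - 1*5)) = 3*(5 + (-3 - 5)) = 3*(5 - 8) = 3*(-3) = -9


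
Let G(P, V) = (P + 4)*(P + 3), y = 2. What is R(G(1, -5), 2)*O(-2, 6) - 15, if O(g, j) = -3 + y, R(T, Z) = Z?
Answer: -17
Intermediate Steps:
G(P, V) = (3 + P)*(4 + P) (G(P, V) = (4 + P)*(3 + P) = (3 + P)*(4 + P))
O(g, j) = -1 (O(g, j) = -3 + 2 = -1)
R(G(1, -5), 2)*O(-2, 6) - 15 = 2*(-1) - 15 = -2 - 15 = -17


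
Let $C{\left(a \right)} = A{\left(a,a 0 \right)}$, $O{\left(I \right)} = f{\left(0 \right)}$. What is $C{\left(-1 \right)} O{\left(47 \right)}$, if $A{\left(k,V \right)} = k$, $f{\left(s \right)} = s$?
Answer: $0$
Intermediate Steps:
$O{\left(I \right)} = 0$
$C{\left(a \right)} = a$
$C{\left(-1 \right)} O{\left(47 \right)} = \left(-1\right) 0 = 0$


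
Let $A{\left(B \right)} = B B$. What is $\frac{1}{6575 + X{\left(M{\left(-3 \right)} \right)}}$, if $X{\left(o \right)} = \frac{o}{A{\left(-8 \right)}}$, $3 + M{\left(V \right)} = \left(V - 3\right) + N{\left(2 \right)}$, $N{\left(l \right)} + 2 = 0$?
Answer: $\frac{64}{420789} \approx 0.0001521$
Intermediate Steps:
$A{\left(B \right)} = B^{2}$
$N{\left(l \right)} = -2$ ($N{\left(l \right)} = -2 + 0 = -2$)
$M{\left(V \right)} = -8 + V$ ($M{\left(V \right)} = -3 + \left(\left(V - 3\right) - 2\right) = -3 + \left(\left(-3 + V\right) - 2\right) = -3 + \left(-5 + V\right) = -8 + V$)
$X{\left(o \right)} = \frac{o}{64}$ ($X{\left(o \right)} = \frac{o}{\left(-8\right)^{2}} = \frac{o}{64}$)
$\frac{1}{6575 + X{\left(M{\left(-3 \right)} \right)}} = \frac{1}{6575 + \frac{-8 - 3}{64}} = \frac{1}{6575 + \frac{1}{64} \left(-11\right)} = \frac{1}{6575 - \frac{11}{64}} = \frac{1}{\frac{420789}{64}} = \frac{64}{420789}$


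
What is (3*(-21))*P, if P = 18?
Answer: -1134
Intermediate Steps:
(3*(-21))*P = (3*(-21))*18 = -63*18 = -1134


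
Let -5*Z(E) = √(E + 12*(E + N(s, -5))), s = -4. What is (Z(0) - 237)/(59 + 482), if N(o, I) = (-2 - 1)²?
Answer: -237/541 - 6*√3/2705 ≈ -0.44192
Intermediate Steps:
N(o, I) = 9 (N(o, I) = (-3)² = 9)
Z(E) = -√(108 + 13*E)/5 (Z(E) = -√(E + 12*(E + 9))/5 = -√(E + 12*(9 + E))/5 = -√(E + (108 + 12*E))/5 = -√(108 + 13*E)/5)
(Z(0) - 237)/(59 + 482) = (-√(108 + 13*0)/5 - 237)/(59 + 482) = (-√(108 + 0)/5 - 237)/541 = (-6*√3/5 - 237)*(1/541) = (-237 - 6*√3/5)*(1/541) = -237/541 - 6*√3/2705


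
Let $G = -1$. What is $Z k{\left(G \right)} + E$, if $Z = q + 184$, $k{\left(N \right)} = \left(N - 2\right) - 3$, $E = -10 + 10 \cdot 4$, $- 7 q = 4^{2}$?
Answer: $- \frac{7422}{7} \approx -1060.3$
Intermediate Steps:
$q = - \frac{16}{7}$ ($q = - \frac{4^{2}}{7} = \left(- \frac{1}{7}\right) 16 = - \frac{16}{7} \approx -2.2857$)
$E = 30$ ($E = -10 + 40 = 30$)
$k{\left(N \right)} = -5 + N$ ($k{\left(N \right)} = \left(-2 + N\right) - 3 = -5 + N$)
$Z = \frac{1272}{7}$ ($Z = - \frac{16}{7} + 184 = \frac{1272}{7} \approx 181.71$)
$Z k{\left(G \right)} + E = \frac{1272 \left(-5 - 1\right)}{7} + 30 = \frac{1272}{7} \left(-6\right) + 30 = - \frac{7632}{7} + 30 = - \frac{7422}{7}$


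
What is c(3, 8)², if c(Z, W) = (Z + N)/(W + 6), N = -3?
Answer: 0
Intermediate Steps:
c(Z, W) = (-3 + Z)/(6 + W) (c(Z, W) = (Z - 3)/(W + 6) = (-3 + Z)/(6 + W))
c(3, 8)² = ((-3 + 3)/(6 + 8))² = (0/14)² = ((1/14)*0)² = 0² = 0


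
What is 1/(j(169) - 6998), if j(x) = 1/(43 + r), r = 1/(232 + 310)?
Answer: -23307/163101844 ≈ -0.00014290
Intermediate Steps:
r = 1/542 ≈ 0.0018450
j(x) = 542/23307 (j(x) = 1/(43 + 1/542) = 1/(23307/542) = 542/23307)
1/(j(169) - 6998) = 1/(542/23307 - 6998) = 1/(-163101844/23307) = -23307/163101844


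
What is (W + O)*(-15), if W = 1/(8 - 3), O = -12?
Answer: 177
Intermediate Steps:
W = ⅕ (W = 1/5 = ⅕ ≈ 0.20000)
(W + O)*(-15) = (⅕ - 12)*(-15) = -59/5*(-15) = 177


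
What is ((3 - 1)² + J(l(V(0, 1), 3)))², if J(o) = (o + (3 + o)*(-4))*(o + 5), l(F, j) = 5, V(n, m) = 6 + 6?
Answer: 70756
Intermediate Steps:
V(n, m) = 12
J(o) = (-12 - 3*o)*(5 + o) (J(o) = (o + (-12 - 4*o))*(5 + o) = (-12 - 3*o)*(5 + o))
((3 - 1)² + J(l(V(0, 1), 3)))² = ((3 - 1)² + (-60 - 27*5 - 3*5²))² = (2² + (-60 - 135 - 3*25))² = (4 + (-60 - 135 - 75))² = (4 - 270)² = (-266)² = 70756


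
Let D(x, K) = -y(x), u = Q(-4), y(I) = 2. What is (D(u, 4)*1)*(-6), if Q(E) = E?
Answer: 12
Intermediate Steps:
u = -4
D(x, K) = -2 (D(x, K) = -1*2 = -2)
(D(u, 4)*1)*(-6) = -2*1*(-6) = -2*(-6) = 12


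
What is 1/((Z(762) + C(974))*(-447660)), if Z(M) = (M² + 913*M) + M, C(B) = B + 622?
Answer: -1/572426423280 ≈ -1.7469e-12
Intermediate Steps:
C(B) = 622 + B
Z(M) = M² + 914*M
1/((Z(762) + C(974))*(-447660)) = 1/((762*(914 + 762) + (622 + 974))*(-447660)) = -1/447660/(762*1676 + 1596) = -1/447660/(1277112 + 1596) = -1/447660/1278708 = (1/1278708)*(-1/447660) = -1/572426423280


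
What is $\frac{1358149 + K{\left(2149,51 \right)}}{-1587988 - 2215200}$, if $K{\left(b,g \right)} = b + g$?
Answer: $- \frac{1360349}{3803188} \approx -0.35769$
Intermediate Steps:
$\frac{1358149 + K{\left(2149,51 \right)}}{-1587988 - 2215200} = \frac{1358149 + \left(2149 + 51\right)}{-1587988 - 2215200} = \frac{1358149 + 2200}{-3803188} = 1360349 \left(- \frac{1}{3803188}\right) = - \frac{1360349}{3803188}$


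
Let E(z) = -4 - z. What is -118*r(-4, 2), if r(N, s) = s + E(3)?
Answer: 590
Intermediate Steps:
r(N, s) = -7 + s (r(N, s) = s + (-4 - 1*3) = s + (-4 - 3) = s - 7 = -7 + s)
-118*r(-4, 2) = -118*(-7 + 2) = -118*(-5) = 590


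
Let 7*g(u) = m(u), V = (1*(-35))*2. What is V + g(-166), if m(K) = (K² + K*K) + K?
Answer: 54456/7 ≈ 7779.4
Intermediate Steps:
m(K) = K + 2*K² (m(K) = (K² + K²) + K = 2*K² + K = K + 2*K²)
V = -70 (V = -35*2 = -70)
g(u) = u*(1 + 2*u)/7 (g(u) = (u*(1 + 2*u))/7 = u*(1 + 2*u)/7)
V + g(-166) = -70 + (⅐)*(-166)*(1 + 2*(-166)) = -70 + (⅐)*(-166)*(1 - 332) = -70 + (⅐)*(-166)*(-331) = -70 + 54946/7 = 54456/7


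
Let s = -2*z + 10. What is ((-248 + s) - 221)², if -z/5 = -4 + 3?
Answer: 219961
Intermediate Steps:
z = 5 (z = -5*(-4 + 3) = -5*(-1) = 5)
s = 0 (s = -2*5 + 10 = -10 + 10 = 0)
((-248 + s) - 221)² = ((-248 + 0) - 221)² = (-248 - 221)² = (-469)² = 219961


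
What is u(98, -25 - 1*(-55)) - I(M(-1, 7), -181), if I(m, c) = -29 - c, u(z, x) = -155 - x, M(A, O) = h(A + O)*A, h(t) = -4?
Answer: -337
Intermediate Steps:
M(A, O) = -4*A
u(98, -25 - 1*(-55)) - I(M(-1, 7), -181) = (-155 - (-25 - 1*(-55))) - (-29 - 1*(-181)) = (-155 - (-25 + 55)) - (-29 + 181) = (-155 - 1*30) - 1*152 = (-155 - 30) - 152 = -185 - 152 = -337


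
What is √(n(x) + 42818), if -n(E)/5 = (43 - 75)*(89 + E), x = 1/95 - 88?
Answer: √15515666/19 ≈ 207.32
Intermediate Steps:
x = -8359/95 (x = 1/95 - 88 = -8359/95 ≈ -87.990)
n(E) = 14240 + 160*E (n(E) = -5*(43 - 75)*(89 + E) = -(-160)*(89 + E) = -5*(-2848 - 32*E) = 14240 + 160*E)
√(n(x) + 42818) = √((14240 + 160*(-8359/95)) + 42818) = √((14240 - 267488/19) + 42818) = √(3072/19 + 42818) = √(816614/19) = √15515666/19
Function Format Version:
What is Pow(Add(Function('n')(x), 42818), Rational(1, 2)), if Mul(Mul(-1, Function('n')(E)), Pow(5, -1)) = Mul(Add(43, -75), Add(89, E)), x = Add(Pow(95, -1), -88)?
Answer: Mul(Rational(1, 19), Pow(15515666, Rational(1, 2))) ≈ 207.32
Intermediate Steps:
x = Rational(-8359, 95) (x = Add(Rational(1, 95), -88) = Rational(-8359, 95) ≈ -87.990)
Function('n')(E) = Add(14240, Mul(160, E)) (Function('n')(E) = Mul(-5, Mul(Add(43, -75), Add(89, E))) = Mul(-5, Mul(-32, Add(89, E))) = Mul(-5, Add(-2848, Mul(-32, E))) = Add(14240, Mul(160, E)))
Pow(Add(Function('n')(x), 42818), Rational(1, 2)) = Pow(Add(Add(14240, Mul(160, Rational(-8359, 95))), 42818), Rational(1, 2)) = Pow(Add(Add(14240, Rational(-267488, 19)), 42818), Rational(1, 2)) = Pow(Add(Rational(3072, 19), 42818), Rational(1, 2)) = Pow(Rational(816614, 19), Rational(1, 2)) = Mul(Rational(1, 19), Pow(15515666, Rational(1, 2)))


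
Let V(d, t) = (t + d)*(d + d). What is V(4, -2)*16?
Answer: 256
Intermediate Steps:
V(d, t) = 2*d*(d + t) (V(d, t) = (d + t)*(2*d) = 2*d*(d + t))
V(4, -2)*16 = (2*4*(4 - 2))*16 = (2*4*2)*16 = 16*16 = 256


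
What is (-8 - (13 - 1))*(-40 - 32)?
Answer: 1440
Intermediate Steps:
(-8 - (13 - 1))*(-40 - 32) = (-8 - 1*12)*(-72) = (-8 - 12)*(-72) = -20*(-72) = 1440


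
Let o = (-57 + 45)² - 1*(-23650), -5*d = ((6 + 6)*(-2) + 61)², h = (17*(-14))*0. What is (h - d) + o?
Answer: 120339/5 ≈ 24068.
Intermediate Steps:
h = 0 (h = -238*0 = 0)
d = -1369/5 (d = -((6 + 6)*(-2) + 61)²/5 = -(12*(-2) + 61)²/5 = -(-24 + 61)²/5 = -⅕*37² = -⅕*1369 = -1369/5 ≈ -273.80)
o = 23794 (o = (-12)² + 23650 = 144 + 23650 = 23794)
(h - d) + o = (0 - 1*(-1369/5)) + 23794 = (0 + 1369/5) + 23794 = 1369/5 + 23794 = 120339/5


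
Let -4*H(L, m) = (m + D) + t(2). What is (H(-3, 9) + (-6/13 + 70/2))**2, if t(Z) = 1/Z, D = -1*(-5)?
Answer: 10336225/10816 ≈ 955.64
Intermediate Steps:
D = 5
H(L, m) = -11/8 - m/4 (H(L, m) = -((m + 5) + 1/2)/4 = -((5 + m) + 1/2)/4 = -(11/2 + m)/4 = -11/8 - m/4)
(H(-3, 9) + (-6/13 + 70/2))**2 = ((-11/8 - 1/4*9) + (-6/13 + 70/2))**2 = ((-11/8 - 9/4) + (-6*1/13 + 70*(1/2)))**2 = (-29/8 + (-6/13 + 35))**2 = (-29/8 + 449/13)**2 = (3215/104)**2 = 10336225/10816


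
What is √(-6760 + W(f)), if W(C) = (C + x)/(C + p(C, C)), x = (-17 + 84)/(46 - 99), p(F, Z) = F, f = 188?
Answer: I*√671092254106/9964 ≈ 82.216*I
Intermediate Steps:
x = -67/53 (x = 67/(-53) = 67*(-1/53) = -67/53 ≈ -1.2642)
W(C) = (-67/53 + C)/(2*C) (W(C) = (C - 67/53)/(C + C) = (-67/53 + C)/((2*C)) = (-67/53 + C)*(1/(2*C)) = (-67/53 + C)/(2*C))
√(-6760 + W(f)) = √(-6760 + (1/106)*(-67 + 53*188)/188) = √(-6760 + (1/106)*(1/188)*(-67 + 9964)) = √(-6760 + (1/106)*(1/188)*9897) = √(-6760 + 9897/19928) = √(-134703383/19928) = I*√671092254106/9964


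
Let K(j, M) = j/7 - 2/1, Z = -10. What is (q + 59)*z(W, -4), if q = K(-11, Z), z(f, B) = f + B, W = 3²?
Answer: 1940/7 ≈ 277.14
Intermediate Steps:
W = 9
z(f, B) = B + f
K(j, M) = -2 + j/7 (K(j, M) = j*(⅐) - 2*1 = j/7 - 2 = -2 + j/7)
q = -25/7 (q = -2 + (⅐)*(-11) = -2 - 11/7 = -25/7 ≈ -3.5714)
(q + 59)*z(W, -4) = (-25/7 + 59)*(-4 + 9) = (388/7)*5 = 1940/7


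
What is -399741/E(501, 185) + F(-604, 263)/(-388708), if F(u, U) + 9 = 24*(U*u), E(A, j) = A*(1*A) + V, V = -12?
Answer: 267167415115/32520477404 ≈ 8.2154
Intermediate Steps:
E(A, j) = -12 + A² (E(A, j) = A*(1*A) - 12 = A*A - 12 = A² - 12 = -12 + A²)
F(u, U) = -9 + 24*U*u (F(u, U) = -9 + 24*(U*u) = -9 + 24*U*u)
-399741/E(501, 185) + F(-604, 263)/(-388708) = -399741/(-12 + 501²) + (-9 + 24*263*(-604))/(-388708) = -399741/(-12 + 251001) + (-9 - 3812448)*(-1/388708) = -399741/250989 - 3812457*(-1/388708) = -399741*1/250989 + 3812457/388708 = -133247/83663 + 3812457/388708 = 267167415115/32520477404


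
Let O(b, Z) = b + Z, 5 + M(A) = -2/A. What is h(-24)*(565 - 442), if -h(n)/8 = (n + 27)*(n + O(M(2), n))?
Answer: 159408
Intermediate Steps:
M(A) = -5 - 2/A
O(b, Z) = Z + b
h(n) = -8*(-6 + 2*n)*(27 + n) (h(n) = -8*(n + 27)*(n + (n + (-5 - 2/2))) = -8*(27 + n)*(n + (n + (-5 - 2*½))) = -8*(27 + n)*(n + (n + (-5 - 1))) = -8*(27 + n)*(n + (n - 6)) = -8*(27 + n)*(n + (-6 + n)) = -8*(27 + n)*(-6 + 2*n) = -8*(-6 + 2*n)*(27 + n))
h(-24)*(565 - 442) = (1296 - 384*(-24) - 16*(-24)²)*(565 - 442) = (1296 + 9216 - 16*576)*123 = (1296 + 9216 - 9216)*123 = 1296*123 = 159408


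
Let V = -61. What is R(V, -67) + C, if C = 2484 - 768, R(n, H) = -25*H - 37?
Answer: 3354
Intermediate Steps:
R(n, H) = -37 - 25*H
C = 1716
R(V, -67) + C = (-37 - 25*(-67)) + 1716 = (-37 + 1675) + 1716 = 1638 + 1716 = 3354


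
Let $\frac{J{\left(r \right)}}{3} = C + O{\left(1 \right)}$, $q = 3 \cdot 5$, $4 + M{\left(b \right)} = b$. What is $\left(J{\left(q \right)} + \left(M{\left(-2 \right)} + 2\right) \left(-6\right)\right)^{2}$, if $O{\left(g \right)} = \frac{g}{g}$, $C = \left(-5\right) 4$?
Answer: $1089$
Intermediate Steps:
$M{\left(b \right)} = -4 + b$
$C = -20$
$O{\left(g \right)} = 1$
$q = 15$
$J{\left(r \right)} = -57$ ($J{\left(r \right)} = 3 \left(-20 + 1\right) = 3 \left(-19\right) = -57$)
$\left(J{\left(q \right)} + \left(M{\left(-2 \right)} + 2\right) \left(-6\right)\right)^{2} = \left(-57 + \left(\left(-4 - 2\right) + 2\right) \left(-6\right)\right)^{2} = \left(-57 + \left(-6 + 2\right) \left(-6\right)\right)^{2} = \left(-57 - -24\right)^{2} = \left(-57 + 24\right)^{2} = \left(-33\right)^{2} = 1089$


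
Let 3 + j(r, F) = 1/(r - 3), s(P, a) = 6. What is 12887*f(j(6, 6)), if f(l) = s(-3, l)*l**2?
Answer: 1649536/3 ≈ 5.4985e+5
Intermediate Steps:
j(r, F) = -3 + 1/(-3 + r) (j(r, F) = -3 + 1/(r - 3) = -3 + 1/(-3 + r))
f(l) = 6*l**2
12887*f(j(6, 6)) = 12887*(6*((10 - 3*6)/(-3 + 6))**2) = 12887*(6*((10 - 18)/3)**2) = 12887*(6*((1/3)*(-8))**2) = 12887*(6*(-8/3)**2) = 12887*(6*(64/9)) = 12887*(128/3) = 1649536/3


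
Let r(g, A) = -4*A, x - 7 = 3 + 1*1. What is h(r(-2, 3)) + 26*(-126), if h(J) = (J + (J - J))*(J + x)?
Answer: -3264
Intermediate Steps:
x = 11 (x = 7 + (3 + 1*1) = 7 + (3 + 1) = 7 + 4 = 11)
h(J) = J*(11 + J) (h(J) = (J + (J - J))*(J + 11) = (J + 0)*(11 + J) = J*(11 + J))
h(r(-2, 3)) + 26*(-126) = (-4*3)*(11 - 4*3) + 26*(-126) = -12*(11 - 12) - 3276 = -12*(-1) - 3276 = 12 - 3276 = -3264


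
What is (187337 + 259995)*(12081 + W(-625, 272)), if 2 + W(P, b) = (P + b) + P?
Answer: 4965832532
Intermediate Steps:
W(P, b) = -2 + b + 2*P (W(P, b) = -2 + ((P + b) + P) = -2 + (b + 2*P) = -2 + b + 2*P)
(187337 + 259995)*(12081 + W(-625, 272)) = (187337 + 259995)*(12081 + (-2 + 272 + 2*(-625))) = 447332*(12081 + (-2 + 272 - 1250)) = 447332*(12081 - 980) = 447332*11101 = 4965832532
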